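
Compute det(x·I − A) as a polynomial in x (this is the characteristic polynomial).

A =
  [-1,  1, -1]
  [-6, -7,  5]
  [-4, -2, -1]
x^3 + 9*x^2 + 27*x + 27

Expanding det(x·I − A) (e.g. by cofactor expansion or by noting that A is similar to its Jordan form J, which has the same characteristic polynomial as A) gives
  χ_A(x) = x^3 + 9*x^2 + 27*x + 27
which factors as (x + 3)^3. The eigenvalues (with algebraic multiplicities) are λ = -3 with multiplicity 3.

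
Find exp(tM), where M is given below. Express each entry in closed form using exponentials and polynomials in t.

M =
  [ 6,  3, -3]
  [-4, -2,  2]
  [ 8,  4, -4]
e^{tM} =
  [6*t + 1, 3*t, -3*t]
  [-4*t, 1 - 2*t, 2*t]
  [8*t, 4*t, 1 - 4*t]

Strategy: write M = P · J · P⁻¹ where J is a Jordan canonical form, so e^{tM} = P · e^{tJ} · P⁻¹, and e^{tJ} can be computed block-by-block.

M has Jordan form
J =
  [0, 1, 0]
  [0, 0, 0]
  [0, 0, 0]
(up to reordering of blocks).

Per-block formulas:
  For a 2×2 Jordan block J_2(0): exp(t · J_2(0)) = e^(0t)·(I + t·N), where N is the 2×2 nilpotent shift.
  For a 1×1 block at λ = 0: exp(t · [0]) = [e^(0t)].

After assembling e^{tJ} and conjugating by P, we get:

e^{tM} =
  [6*t + 1, 3*t, -3*t]
  [-4*t, 1 - 2*t, 2*t]
  [8*t, 4*t, 1 - 4*t]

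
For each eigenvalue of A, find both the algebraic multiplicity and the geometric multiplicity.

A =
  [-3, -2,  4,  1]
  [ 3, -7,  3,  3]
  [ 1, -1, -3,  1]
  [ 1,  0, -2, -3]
λ = -4: alg = 4, geom = 2

Step 1 — factor the characteristic polynomial to read off the algebraic multiplicities:
  χ_A(x) = (x + 4)^4

Step 2 — compute geometric multiplicities via the rank-nullity identity g(λ) = n − rank(A − λI):
  rank(A − (-4)·I) = 2, so dim ker(A − (-4)·I) = n − 2 = 2

Summary:
  λ = -4: algebraic multiplicity = 4, geometric multiplicity = 2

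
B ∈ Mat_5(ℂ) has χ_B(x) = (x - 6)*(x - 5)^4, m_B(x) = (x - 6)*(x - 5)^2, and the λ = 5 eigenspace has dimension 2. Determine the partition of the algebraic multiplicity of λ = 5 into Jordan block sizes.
Block sizes for λ = 5: [2, 2]

Step 1 — from the characteristic polynomial, algebraic multiplicity of λ = 5 is 4. From dim ker(B − (5)·I) = 2, there are exactly 2 Jordan blocks for λ = 5.
Step 2 — from the minimal polynomial, the factor (x − 5)^2 tells us the largest block for λ = 5 has size 2.
Step 3 — with total size 4, 2 blocks, and largest block 2, the block sizes (in nonincreasing order) are [2, 2].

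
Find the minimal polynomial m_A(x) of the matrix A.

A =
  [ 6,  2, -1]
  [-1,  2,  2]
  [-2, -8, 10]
x^3 - 18*x^2 + 108*x - 216

The characteristic polynomial is χ_A(x) = (x - 6)^3, so the eigenvalues are known. The minimal polynomial is
  m_A(x) = Π_λ (x − λ)^{k_λ}
where k_λ is the size of the *largest* Jordan block for λ (equivalently, the smallest k with (A − λI)^k v = 0 for every generalised eigenvector v of λ).

  λ = 6: largest Jordan block has size 3, contributing (x − 6)^3

So m_A(x) = (x - 6)^3 = x^3 - 18*x^2 + 108*x - 216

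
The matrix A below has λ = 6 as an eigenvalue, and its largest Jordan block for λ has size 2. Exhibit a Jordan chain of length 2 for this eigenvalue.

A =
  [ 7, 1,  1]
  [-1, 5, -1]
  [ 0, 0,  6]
A Jordan chain for λ = 6 of length 2:
v_1 = (1, -1, 0)ᵀ
v_2 = (1, 0, 0)ᵀ

Let N = A − (6)·I. We want v_2 with N^2 v_2 = 0 but N^1 v_2 ≠ 0; then v_{j-1} := N · v_j for j = 2, …, 2.

Pick v_2 = (1, 0, 0)ᵀ.
Then v_1 = N · v_2 = (1, -1, 0)ᵀ.

Sanity check: (A − (6)·I) v_1 = (0, 0, 0)ᵀ = 0. ✓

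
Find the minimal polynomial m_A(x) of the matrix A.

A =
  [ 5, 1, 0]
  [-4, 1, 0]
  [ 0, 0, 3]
x^2 - 6*x + 9

The characteristic polynomial is χ_A(x) = (x - 3)^3, so the eigenvalues are known. The minimal polynomial is
  m_A(x) = Π_λ (x − λ)^{k_λ}
where k_λ is the size of the *largest* Jordan block for λ (equivalently, the smallest k with (A − λI)^k v = 0 for every generalised eigenvector v of λ).

  λ = 3: largest Jordan block has size 2, contributing (x − 3)^2

So m_A(x) = (x - 3)^2 = x^2 - 6*x + 9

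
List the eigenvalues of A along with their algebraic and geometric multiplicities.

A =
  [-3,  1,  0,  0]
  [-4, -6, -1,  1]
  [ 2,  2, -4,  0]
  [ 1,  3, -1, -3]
λ = -4: alg = 4, geom = 2

Step 1 — factor the characteristic polynomial to read off the algebraic multiplicities:
  χ_A(x) = (x + 4)^4

Step 2 — compute geometric multiplicities via the rank-nullity identity g(λ) = n − rank(A − λI):
  rank(A − (-4)·I) = 2, so dim ker(A − (-4)·I) = n − 2 = 2

Summary:
  λ = -4: algebraic multiplicity = 4, geometric multiplicity = 2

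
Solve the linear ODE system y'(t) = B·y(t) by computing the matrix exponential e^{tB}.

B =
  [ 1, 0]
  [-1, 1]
e^{tB} =
  [exp(t), 0]
  [-t*exp(t), exp(t)]

Strategy: write B = P · J · P⁻¹ where J is a Jordan canonical form, so e^{tB} = P · e^{tJ} · P⁻¹, and e^{tJ} can be computed block-by-block.

B has Jordan form
J =
  [1, 1]
  [0, 1]
(up to reordering of blocks).

Per-block formulas:
  For a 2×2 Jordan block J_2(1): exp(t · J_2(1)) = e^(1t)·(I + t·N), where N is the 2×2 nilpotent shift.

After assembling e^{tJ} and conjugating by P, we get:

e^{tB} =
  [exp(t), 0]
  [-t*exp(t), exp(t)]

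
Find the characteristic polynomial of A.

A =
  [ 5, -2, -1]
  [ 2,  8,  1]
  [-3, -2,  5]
x^3 - 18*x^2 + 108*x - 216

Expanding det(x·I − A) (e.g. by cofactor expansion or by noting that A is similar to its Jordan form J, which has the same characteristic polynomial as A) gives
  χ_A(x) = x^3 - 18*x^2 + 108*x - 216
which factors as (x - 6)^3. The eigenvalues (with algebraic multiplicities) are λ = 6 with multiplicity 3.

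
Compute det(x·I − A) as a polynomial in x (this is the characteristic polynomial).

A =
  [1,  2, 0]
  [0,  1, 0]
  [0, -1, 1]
x^3 - 3*x^2 + 3*x - 1

Expanding det(x·I − A) (e.g. by cofactor expansion or by noting that A is similar to its Jordan form J, which has the same characteristic polynomial as A) gives
  χ_A(x) = x^3 - 3*x^2 + 3*x - 1
which factors as (x - 1)^3. The eigenvalues (with algebraic multiplicities) are λ = 1 with multiplicity 3.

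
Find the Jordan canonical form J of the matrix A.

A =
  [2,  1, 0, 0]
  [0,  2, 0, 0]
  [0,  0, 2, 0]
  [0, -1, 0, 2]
J_2(2) ⊕ J_1(2) ⊕ J_1(2)

The characteristic polynomial is
  det(x·I − A) = x^4 - 8*x^3 + 24*x^2 - 32*x + 16 = (x - 2)^4

Eigenvalues and multiplicities (the geometric multiplicity of λ is n − rank(A − λI), which equals the number of Jordan blocks for λ):
  λ = 2: algebraic multiplicity = 4, geometric multiplicity = 3

Determining the block sizes for each eigenvalue:
  λ = 2: 3 blocks summing to 4 forces exactly one block of size 2 and the rest size 1 → block sizes [2, 1, 1]

Assembling the blocks gives a Jordan form
J =
  [2, 1, 0, 0]
  [0, 2, 0, 0]
  [0, 0, 2, 0]
  [0, 0, 0, 2]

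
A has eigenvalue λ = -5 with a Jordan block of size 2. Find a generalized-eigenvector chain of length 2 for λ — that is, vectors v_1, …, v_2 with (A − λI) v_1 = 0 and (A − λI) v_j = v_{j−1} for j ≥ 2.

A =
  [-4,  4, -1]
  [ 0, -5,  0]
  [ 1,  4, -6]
A Jordan chain for λ = -5 of length 2:
v_1 = (1, 0, 1)ᵀ
v_2 = (1, 0, 0)ᵀ

Let N = A − (-5)·I. We want v_2 with N^2 v_2 = 0 but N^1 v_2 ≠ 0; then v_{j-1} := N · v_j for j = 2, …, 2.

Pick v_2 = (1, 0, 0)ᵀ.
Then v_1 = N · v_2 = (1, 0, 1)ᵀ.

Sanity check: (A − (-5)·I) v_1 = (0, 0, 0)ᵀ = 0. ✓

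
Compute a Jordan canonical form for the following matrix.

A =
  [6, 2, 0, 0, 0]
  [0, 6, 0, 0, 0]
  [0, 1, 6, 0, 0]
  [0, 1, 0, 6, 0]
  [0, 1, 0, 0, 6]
J_2(6) ⊕ J_1(6) ⊕ J_1(6) ⊕ J_1(6)

The characteristic polynomial is
  det(x·I − A) = x^5 - 30*x^4 + 360*x^3 - 2160*x^2 + 6480*x - 7776 = (x - 6)^5

Eigenvalues and multiplicities (the geometric multiplicity of λ is n − rank(A − λI), which equals the number of Jordan blocks for λ):
  λ = 6: algebraic multiplicity = 5, geometric multiplicity = 4

Determining the block sizes for each eigenvalue:
  λ = 6: 4 blocks summing to 5 forces exactly one block of size 2 and the rest size 1 → block sizes [2, 1, 1, 1]

Assembling the blocks gives a Jordan form
J =
  [6, 1, 0, 0, 0]
  [0, 6, 0, 0, 0]
  [0, 0, 6, 0, 0]
  [0, 0, 0, 6, 0]
  [0, 0, 0, 0, 6]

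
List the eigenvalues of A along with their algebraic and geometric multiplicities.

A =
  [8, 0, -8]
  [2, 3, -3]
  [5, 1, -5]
λ = 2: alg = 3, geom = 1

Step 1 — factor the characteristic polynomial to read off the algebraic multiplicities:
  χ_A(x) = (x - 2)^3

Step 2 — compute geometric multiplicities via the rank-nullity identity g(λ) = n − rank(A − λI):
  rank(A − (2)·I) = 2, so dim ker(A − (2)·I) = n − 2 = 1

Summary:
  λ = 2: algebraic multiplicity = 3, geometric multiplicity = 1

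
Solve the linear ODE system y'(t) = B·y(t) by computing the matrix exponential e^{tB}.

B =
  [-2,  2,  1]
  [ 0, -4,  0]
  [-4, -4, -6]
e^{tB} =
  [2*t*exp(-4*t) + exp(-4*t), 2*t*exp(-4*t), t*exp(-4*t)]
  [0, exp(-4*t), 0]
  [-4*t*exp(-4*t), -4*t*exp(-4*t), -2*t*exp(-4*t) + exp(-4*t)]

Strategy: write B = P · J · P⁻¹ where J is a Jordan canonical form, so e^{tB} = P · e^{tJ} · P⁻¹, and e^{tJ} can be computed block-by-block.

B has Jordan form
J =
  [-4,  1,  0]
  [ 0, -4,  0]
  [ 0,  0, -4]
(up to reordering of blocks).

Per-block formulas:
  For a 1×1 block at λ = -4: exp(t · [-4]) = [e^(-4t)].
  For a 2×2 Jordan block J_2(-4): exp(t · J_2(-4)) = e^(-4t)·(I + t·N), where N is the 2×2 nilpotent shift.

After assembling e^{tJ} and conjugating by P, we get:

e^{tB} =
  [2*t*exp(-4*t) + exp(-4*t), 2*t*exp(-4*t), t*exp(-4*t)]
  [0, exp(-4*t), 0]
  [-4*t*exp(-4*t), -4*t*exp(-4*t), -2*t*exp(-4*t) + exp(-4*t)]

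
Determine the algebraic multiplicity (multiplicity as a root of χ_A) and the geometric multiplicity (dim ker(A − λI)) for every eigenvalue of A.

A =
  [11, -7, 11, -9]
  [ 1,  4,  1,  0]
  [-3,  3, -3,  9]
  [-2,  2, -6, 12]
λ = 6: alg = 4, geom = 2

Step 1 — factor the characteristic polynomial to read off the algebraic multiplicities:
  χ_A(x) = (x - 6)^4

Step 2 — compute geometric multiplicities via the rank-nullity identity g(λ) = n − rank(A − λI):
  rank(A − (6)·I) = 2, so dim ker(A − (6)·I) = n − 2 = 2

Summary:
  λ = 6: algebraic multiplicity = 4, geometric multiplicity = 2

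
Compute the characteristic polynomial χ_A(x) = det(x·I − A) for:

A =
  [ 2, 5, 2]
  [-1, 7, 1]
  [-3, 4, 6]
x^3 - 15*x^2 + 75*x - 125

Expanding det(x·I − A) (e.g. by cofactor expansion or by noting that A is similar to its Jordan form J, which has the same characteristic polynomial as A) gives
  χ_A(x) = x^3 - 15*x^2 + 75*x - 125
which factors as (x - 5)^3. The eigenvalues (with algebraic multiplicities) are λ = 5 with multiplicity 3.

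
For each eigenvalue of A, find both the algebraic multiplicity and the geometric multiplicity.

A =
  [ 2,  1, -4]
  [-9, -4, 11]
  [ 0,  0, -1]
λ = -1: alg = 3, geom = 1

Step 1 — factor the characteristic polynomial to read off the algebraic multiplicities:
  χ_A(x) = (x + 1)^3

Step 2 — compute geometric multiplicities via the rank-nullity identity g(λ) = n − rank(A − λI):
  rank(A − (-1)·I) = 2, so dim ker(A − (-1)·I) = n − 2 = 1

Summary:
  λ = -1: algebraic multiplicity = 3, geometric multiplicity = 1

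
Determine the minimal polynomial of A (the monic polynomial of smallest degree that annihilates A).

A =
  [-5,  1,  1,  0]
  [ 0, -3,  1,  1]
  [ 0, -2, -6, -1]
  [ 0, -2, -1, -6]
x^2 + 10*x + 25

The characteristic polynomial is χ_A(x) = (x + 5)^4, so the eigenvalues are known. The minimal polynomial is
  m_A(x) = Π_λ (x − λ)^{k_λ}
where k_λ is the size of the *largest* Jordan block for λ (equivalently, the smallest k with (A − λI)^k v = 0 for every generalised eigenvector v of λ).

  λ = -5: largest Jordan block has size 2, contributing (x + 5)^2

So m_A(x) = (x + 5)^2 = x^2 + 10*x + 25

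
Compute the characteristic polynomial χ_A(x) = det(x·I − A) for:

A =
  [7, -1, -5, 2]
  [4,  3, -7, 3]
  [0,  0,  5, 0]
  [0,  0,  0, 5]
x^4 - 20*x^3 + 150*x^2 - 500*x + 625

Expanding det(x·I − A) (e.g. by cofactor expansion or by noting that A is similar to its Jordan form J, which has the same characteristic polynomial as A) gives
  χ_A(x) = x^4 - 20*x^3 + 150*x^2 - 500*x + 625
which factors as (x - 5)^4. The eigenvalues (with algebraic multiplicities) are λ = 5 with multiplicity 4.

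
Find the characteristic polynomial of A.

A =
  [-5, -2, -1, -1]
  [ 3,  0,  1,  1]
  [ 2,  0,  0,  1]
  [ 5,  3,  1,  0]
x^4 + 5*x^3 + 9*x^2 + 7*x + 2

Expanding det(x·I − A) (e.g. by cofactor expansion or by noting that A is similar to its Jordan form J, which has the same characteristic polynomial as A) gives
  χ_A(x) = x^4 + 5*x^3 + 9*x^2 + 7*x + 2
which factors as (x + 1)^3*(x + 2). The eigenvalues (with algebraic multiplicities) are λ = -2 with multiplicity 1, λ = -1 with multiplicity 3.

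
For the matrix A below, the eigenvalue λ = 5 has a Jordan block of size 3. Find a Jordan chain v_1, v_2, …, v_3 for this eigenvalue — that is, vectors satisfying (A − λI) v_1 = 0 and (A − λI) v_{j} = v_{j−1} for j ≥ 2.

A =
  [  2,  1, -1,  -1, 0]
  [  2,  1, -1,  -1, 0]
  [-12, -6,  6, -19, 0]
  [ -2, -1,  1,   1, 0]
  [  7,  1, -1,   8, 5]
A Jordan chain for λ = 5 of length 3:
v_1 = (0, 0, 0, 0, -1)ᵀ
v_2 = (-1, -1, 1, 1, -1)ᵀ
v_3 = (0, 0, 1, 0, 0)ᵀ

Let N = A − (5)·I. We want v_3 with N^3 v_3 = 0 but N^2 v_3 ≠ 0; then v_{j-1} := N · v_j for j = 3, …, 2.

Pick v_3 = (0, 0, 1, 0, 0)ᵀ.
Then v_2 = N · v_3 = (-1, -1, 1, 1, -1)ᵀ.
Then v_1 = N · v_2 = (0, 0, 0, 0, -1)ᵀ.

Sanity check: (A − (5)·I) v_1 = (0, 0, 0, 0, 0)ᵀ = 0. ✓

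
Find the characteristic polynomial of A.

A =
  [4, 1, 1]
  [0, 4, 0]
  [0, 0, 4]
x^3 - 12*x^2 + 48*x - 64

Expanding det(x·I − A) (e.g. by cofactor expansion or by noting that A is similar to its Jordan form J, which has the same characteristic polynomial as A) gives
  χ_A(x) = x^3 - 12*x^2 + 48*x - 64
which factors as (x - 4)^3. The eigenvalues (with algebraic multiplicities) are λ = 4 with multiplicity 3.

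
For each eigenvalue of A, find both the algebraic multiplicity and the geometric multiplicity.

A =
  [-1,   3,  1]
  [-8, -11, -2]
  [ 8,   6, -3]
λ = -5: alg = 3, geom = 2

Step 1 — factor the characteristic polynomial to read off the algebraic multiplicities:
  χ_A(x) = (x + 5)^3

Step 2 — compute geometric multiplicities via the rank-nullity identity g(λ) = n − rank(A − λI):
  rank(A − (-5)·I) = 1, so dim ker(A − (-5)·I) = n − 1 = 2

Summary:
  λ = -5: algebraic multiplicity = 3, geometric multiplicity = 2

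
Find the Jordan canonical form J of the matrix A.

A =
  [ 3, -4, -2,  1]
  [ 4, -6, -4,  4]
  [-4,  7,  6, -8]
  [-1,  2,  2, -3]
J_2(0) ⊕ J_2(0)

The characteristic polynomial is
  det(x·I − A) = x^4

Eigenvalues and multiplicities (the geometric multiplicity of λ is n − rank(A − λI), which equals the number of Jordan blocks for λ):
  λ = 0: algebraic multiplicity = 4, geometric multiplicity = 2

Determining the block sizes for each eigenvalue:
  λ = 0: with am = 4 and gm = 2, the partition is not yet determined (e.g. several partitions of 4 into 2 parts exist). Let N = A − (0)·I. Computing rank(N^1) = 2, rank(N^2) = 0; the number of blocks of size ≥ j is rank(N^{j−1}) − rank(N^j), giving [2, 2]. So we have 2 block(s) of size 2 → block sizes [2, 2]

Assembling the blocks gives a Jordan form
J =
  [0, 1, 0, 0]
  [0, 0, 0, 0]
  [0, 0, 0, 1]
  [0, 0, 0, 0]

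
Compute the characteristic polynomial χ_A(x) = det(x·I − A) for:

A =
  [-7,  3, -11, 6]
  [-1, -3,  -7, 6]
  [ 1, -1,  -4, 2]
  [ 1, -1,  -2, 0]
x^4 + 14*x^3 + 72*x^2 + 160*x + 128

Expanding det(x·I − A) (e.g. by cofactor expansion or by noting that A is similar to its Jordan form J, which has the same characteristic polynomial as A) gives
  χ_A(x) = x^4 + 14*x^3 + 72*x^2 + 160*x + 128
which factors as (x + 2)*(x + 4)^3. The eigenvalues (with algebraic multiplicities) are λ = -4 with multiplicity 3, λ = -2 with multiplicity 1.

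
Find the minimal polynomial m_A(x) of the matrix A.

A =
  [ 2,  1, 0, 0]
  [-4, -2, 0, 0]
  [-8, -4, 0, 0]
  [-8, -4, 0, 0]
x^2

The characteristic polynomial is χ_A(x) = x^4, so the eigenvalues are known. The minimal polynomial is
  m_A(x) = Π_λ (x − λ)^{k_λ}
where k_λ is the size of the *largest* Jordan block for λ (equivalently, the smallest k with (A − λI)^k v = 0 for every generalised eigenvector v of λ).

  λ = 0: largest Jordan block has size 2, contributing (x − 0)^2

So m_A(x) = x^2 = x^2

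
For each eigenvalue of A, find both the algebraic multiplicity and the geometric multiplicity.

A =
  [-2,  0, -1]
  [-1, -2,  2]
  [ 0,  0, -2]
λ = -2: alg = 3, geom = 1

Step 1 — factor the characteristic polynomial to read off the algebraic multiplicities:
  χ_A(x) = (x + 2)^3

Step 2 — compute geometric multiplicities via the rank-nullity identity g(λ) = n − rank(A − λI):
  rank(A − (-2)·I) = 2, so dim ker(A − (-2)·I) = n − 2 = 1

Summary:
  λ = -2: algebraic multiplicity = 3, geometric multiplicity = 1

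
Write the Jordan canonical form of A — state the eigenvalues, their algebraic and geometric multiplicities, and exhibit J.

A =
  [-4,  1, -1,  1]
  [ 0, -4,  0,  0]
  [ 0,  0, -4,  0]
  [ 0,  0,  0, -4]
J_2(-4) ⊕ J_1(-4) ⊕ J_1(-4)

The characteristic polynomial is
  det(x·I − A) = x^4 + 16*x^3 + 96*x^2 + 256*x + 256 = (x + 4)^4

Eigenvalues and multiplicities (the geometric multiplicity of λ is n − rank(A − λI), which equals the number of Jordan blocks for λ):
  λ = -4: algebraic multiplicity = 4, geometric multiplicity = 3

Determining the block sizes for each eigenvalue:
  λ = -4: 3 blocks summing to 4 forces exactly one block of size 2 and the rest size 1 → block sizes [2, 1, 1]

Assembling the blocks gives a Jordan form
J =
  [-4,  1,  0,  0]
  [ 0, -4,  0,  0]
  [ 0,  0, -4,  0]
  [ 0,  0,  0, -4]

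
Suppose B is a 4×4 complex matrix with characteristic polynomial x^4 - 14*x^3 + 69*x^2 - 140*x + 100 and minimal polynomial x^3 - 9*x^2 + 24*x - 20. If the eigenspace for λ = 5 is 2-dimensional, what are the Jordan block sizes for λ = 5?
Block sizes for λ = 5: [1, 1]

Step 1 — from the characteristic polynomial, algebraic multiplicity of λ = 5 is 2. From dim ker(B − (5)·I) = 2, there are exactly 2 Jordan blocks for λ = 5.
Step 2 — from the minimal polynomial, the factor (x − 5) tells us the largest block for λ = 5 has size 1.
Step 3 — with total size 2, 2 blocks, and largest block 1, the block sizes (in nonincreasing order) are [1, 1].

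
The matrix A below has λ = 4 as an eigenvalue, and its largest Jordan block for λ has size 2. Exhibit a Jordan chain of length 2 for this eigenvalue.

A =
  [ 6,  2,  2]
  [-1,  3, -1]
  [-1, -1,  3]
A Jordan chain for λ = 4 of length 2:
v_1 = (2, -1, -1)ᵀ
v_2 = (1, 0, 0)ᵀ

Let N = A − (4)·I. We want v_2 with N^2 v_2 = 0 but N^1 v_2 ≠ 0; then v_{j-1} := N · v_j for j = 2, …, 2.

Pick v_2 = (1, 0, 0)ᵀ.
Then v_1 = N · v_2 = (2, -1, -1)ᵀ.

Sanity check: (A − (4)·I) v_1 = (0, 0, 0)ᵀ = 0. ✓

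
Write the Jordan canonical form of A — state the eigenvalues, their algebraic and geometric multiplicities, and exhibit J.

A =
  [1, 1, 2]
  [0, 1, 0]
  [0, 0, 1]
J_2(1) ⊕ J_1(1)

The characteristic polynomial is
  det(x·I − A) = x^3 - 3*x^2 + 3*x - 1 = (x - 1)^3

Eigenvalues and multiplicities (the geometric multiplicity of λ is n − rank(A − λI), which equals the number of Jordan blocks for λ):
  λ = 1: algebraic multiplicity = 3, geometric multiplicity = 2

Determining the block sizes for each eigenvalue:
  λ = 1: 2 blocks summing to 3 forces exactly one block of size 2 and the rest size 1 → block sizes [2, 1]

Assembling the blocks gives a Jordan form
J =
  [1, 1, 0]
  [0, 1, 0]
  [0, 0, 1]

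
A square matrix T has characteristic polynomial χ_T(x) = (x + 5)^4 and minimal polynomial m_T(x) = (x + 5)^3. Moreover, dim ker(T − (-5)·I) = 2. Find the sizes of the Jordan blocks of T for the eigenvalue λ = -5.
Block sizes for λ = -5: [3, 1]

Step 1 — from the characteristic polynomial, algebraic multiplicity of λ = -5 is 4. From dim ker(T − (-5)·I) = 2, there are exactly 2 Jordan blocks for λ = -5.
Step 2 — from the minimal polynomial, the factor (x + 5)^3 tells us the largest block for λ = -5 has size 3.
Step 3 — with total size 4, 2 blocks, and largest block 3, the block sizes (in nonincreasing order) are [3, 1].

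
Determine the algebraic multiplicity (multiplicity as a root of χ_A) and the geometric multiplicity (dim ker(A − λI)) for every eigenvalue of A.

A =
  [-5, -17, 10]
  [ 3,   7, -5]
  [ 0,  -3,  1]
λ = 1: alg = 3, geom = 1

Step 1 — factor the characteristic polynomial to read off the algebraic multiplicities:
  χ_A(x) = (x - 1)^3

Step 2 — compute geometric multiplicities via the rank-nullity identity g(λ) = n − rank(A − λI):
  rank(A − (1)·I) = 2, so dim ker(A − (1)·I) = n − 2 = 1

Summary:
  λ = 1: algebraic multiplicity = 3, geometric multiplicity = 1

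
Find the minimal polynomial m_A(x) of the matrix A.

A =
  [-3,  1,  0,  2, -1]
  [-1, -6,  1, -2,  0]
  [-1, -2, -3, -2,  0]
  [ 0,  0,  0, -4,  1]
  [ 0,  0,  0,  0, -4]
x^3 + 12*x^2 + 48*x + 64

The characteristic polynomial is χ_A(x) = (x + 4)^5, so the eigenvalues are known. The minimal polynomial is
  m_A(x) = Π_λ (x − λ)^{k_λ}
where k_λ is the size of the *largest* Jordan block for λ (equivalently, the smallest k with (A − λI)^k v = 0 for every generalised eigenvector v of λ).

  λ = -4: largest Jordan block has size 3, contributing (x + 4)^3

So m_A(x) = (x + 4)^3 = x^3 + 12*x^2 + 48*x + 64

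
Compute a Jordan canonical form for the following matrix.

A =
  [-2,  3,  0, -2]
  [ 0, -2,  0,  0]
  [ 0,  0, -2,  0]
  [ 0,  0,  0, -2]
J_2(-2) ⊕ J_1(-2) ⊕ J_1(-2)

The characteristic polynomial is
  det(x·I − A) = x^4 + 8*x^3 + 24*x^2 + 32*x + 16 = (x + 2)^4

Eigenvalues and multiplicities (the geometric multiplicity of λ is n − rank(A − λI), which equals the number of Jordan blocks for λ):
  λ = -2: algebraic multiplicity = 4, geometric multiplicity = 3

Determining the block sizes for each eigenvalue:
  λ = -2: 3 blocks summing to 4 forces exactly one block of size 2 and the rest size 1 → block sizes [2, 1, 1]

Assembling the blocks gives a Jordan form
J =
  [-2,  1,  0,  0]
  [ 0, -2,  0,  0]
  [ 0,  0, -2,  0]
  [ 0,  0,  0, -2]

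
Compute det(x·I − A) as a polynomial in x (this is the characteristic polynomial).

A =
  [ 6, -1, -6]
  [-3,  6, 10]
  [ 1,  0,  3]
x^3 - 15*x^2 + 75*x - 125

Expanding det(x·I − A) (e.g. by cofactor expansion or by noting that A is similar to its Jordan form J, which has the same characteristic polynomial as A) gives
  χ_A(x) = x^3 - 15*x^2 + 75*x - 125
which factors as (x - 5)^3. The eigenvalues (with algebraic multiplicities) are λ = 5 with multiplicity 3.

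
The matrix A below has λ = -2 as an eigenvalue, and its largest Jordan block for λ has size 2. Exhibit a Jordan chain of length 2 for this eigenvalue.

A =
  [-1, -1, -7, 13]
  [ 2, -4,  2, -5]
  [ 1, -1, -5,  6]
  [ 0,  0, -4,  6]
A Jordan chain for λ = -2 of length 2:
v_1 = (-1, -1, 0, 0)ᵀ
v_2 = (0, 0, 2, 1)ᵀ

Let N = A − (-2)·I. We want v_2 with N^2 v_2 = 0 but N^1 v_2 ≠ 0; then v_{j-1} := N · v_j for j = 2, …, 2.

Pick v_2 = (0, 0, 2, 1)ᵀ.
Then v_1 = N · v_2 = (-1, -1, 0, 0)ᵀ.

Sanity check: (A − (-2)·I) v_1 = (0, 0, 0, 0)ᵀ = 0. ✓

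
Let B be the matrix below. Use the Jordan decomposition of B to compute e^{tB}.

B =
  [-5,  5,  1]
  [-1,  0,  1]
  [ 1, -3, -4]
e^{tB} =
  [-2*t*exp(-3*t) + exp(-3*t), t^2*exp(-3*t) + 5*t*exp(-3*t), t^2*exp(-3*t) + t*exp(-3*t)]
  [-t*exp(-3*t), t^2*exp(-3*t)/2 + 3*t*exp(-3*t) + exp(-3*t), t^2*exp(-3*t)/2 + t*exp(-3*t)]
  [t*exp(-3*t), -t^2*exp(-3*t)/2 - 3*t*exp(-3*t), -t^2*exp(-3*t)/2 - t*exp(-3*t) + exp(-3*t)]

Strategy: write B = P · J · P⁻¹ where J is a Jordan canonical form, so e^{tB} = P · e^{tJ} · P⁻¹, and e^{tJ} can be computed block-by-block.

B has Jordan form
J =
  [-3,  1,  0]
  [ 0, -3,  1]
  [ 0,  0, -3]
(up to reordering of blocks).

Per-block formulas:
  For a 3×3 Jordan block J_3(-3): exp(t · J_3(-3)) = e^(-3t)·(I + t·N + (t^2/2)·N^2), where N is the 3×3 nilpotent shift.

After assembling e^{tJ} and conjugating by P, we get:

e^{tB} =
  [-2*t*exp(-3*t) + exp(-3*t), t^2*exp(-3*t) + 5*t*exp(-3*t), t^2*exp(-3*t) + t*exp(-3*t)]
  [-t*exp(-3*t), t^2*exp(-3*t)/2 + 3*t*exp(-3*t) + exp(-3*t), t^2*exp(-3*t)/2 + t*exp(-3*t)]
  [t*exp(-3*t), -t^2*exp(-3*t)/2 - 3*t*exp(-3*t), -t^2*exp(-3*t)/2 - t*exp(-3*t) + exp(-3*t)]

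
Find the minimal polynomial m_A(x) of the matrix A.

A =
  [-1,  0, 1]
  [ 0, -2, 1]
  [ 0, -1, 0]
x^3 + 3*x^2 + 3*x + 1

The characteristic polynomial is χ_A(x) = (x + 1)^3, so the eigenvalues are known. The minimal polynomial is
  m_A(x) = Π_λ (x − λ)^{k_λ}
where k_λ is the size of the *largest* Jordan block for λ (equivalently, the smallest k with (A − λI)^k v = 0 for every generalised eigenvector v of λ).

  λ = -1: largest Jordan block has size 3, contributing (x + 1)^3

So m_A(x) = (x + 1)^3 = x^3 + 3*x^2 + 3*x + 1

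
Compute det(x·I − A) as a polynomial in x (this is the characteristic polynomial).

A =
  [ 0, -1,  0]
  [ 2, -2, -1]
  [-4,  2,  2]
x^3

Expanding det(x·I − A) (e.g. by cofactor expansion or by noting that A is similar to its Jordan form J, which has the same characteristic polynomial as A) gives
  χ_A(x) = x^3
which factors as x^3. The eigenvalues (with algebraic multiplicities) are λ = 0 with multiplicity 3.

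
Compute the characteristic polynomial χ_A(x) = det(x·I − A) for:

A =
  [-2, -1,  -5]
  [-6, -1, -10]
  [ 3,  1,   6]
x^3 - 3*x^2 + 3*x - 1

Expanding det(x·I − A) (e.g. by cofactor expansion or by noting that A is similar to its Jordan form J, which has the same characteristic polynomial as A) gives
  χ_A(x) = x^3 - 3*x^2 + 3*x - 1
which factors as (x - 1)^3. The eigenvalues (with algebraic multiplicities) are λ = 1 with multiplicity 3.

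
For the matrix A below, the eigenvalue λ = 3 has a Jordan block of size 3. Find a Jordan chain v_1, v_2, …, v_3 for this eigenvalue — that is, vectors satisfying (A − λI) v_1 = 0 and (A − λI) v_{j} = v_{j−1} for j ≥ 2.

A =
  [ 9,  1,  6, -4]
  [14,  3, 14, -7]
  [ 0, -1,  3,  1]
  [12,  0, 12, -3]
A Jordan chain for λ = 3 of length 3:
v_1 = (2, 0, -2, 0)ᵀ
v_2 = (6, 14, 0, 12)ᵀ
v_3 = (1, 0, 0, 0)ᵀ

Let N = A − (3)·I. We want v_3 with N^3 v_3 = 0 but N^2 v_3 ≠ 0; then v_{j-1} := N · v_j for j = 3, …, 2.

Pick v_3 = (1, 0, 0, 0)ᵀ.
Then v_2 = N · v_3 = (6, 14, 0, 12)ᵀ.
Then v_1 = N · v_2 = (2, 0, -2, 0)ᵀ.

Sanity check: (A − (3)·I) v_1 = (0, 0, 0, 0)ᵀ = 0. ✓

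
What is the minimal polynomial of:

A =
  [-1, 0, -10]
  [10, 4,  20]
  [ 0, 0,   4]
x^2 - 3*x - 4

The characteristic polynomial is χ_A(x) = (x - 4)^2*(x + 1), so the eigenvalues are known. The minimal polynomial is
  m_A(x) = Π_λ (x − λ)^{k_λ}
where k_λ is the size of the *largest* Jordan block for λ (equivalently, the smallest k with (A − λI)^k v = 0 for every generalised eigenvector v of λ).

  λ = -1: largest Jordan block has size 1, contributing (x + 1)
  λ = 4: largest Jordan block has size 1, contributing (x − 4)

So m_A(x) = (x - 4)*(x + 1) = x^2 - 3*x - 4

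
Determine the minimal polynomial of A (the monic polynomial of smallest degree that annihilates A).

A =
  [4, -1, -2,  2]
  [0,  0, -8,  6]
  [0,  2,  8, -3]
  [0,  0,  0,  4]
x^2 - 8*x + 16

The characteristic polynomial is χ_A(x) = (x - 4)^4, so the eigenvalues are known. The minimal polynomial is
  m_A(x) = Π_λ (x − λ)^{k_λ}
where k_λ is the size of the *largest* Jordan block for λ (equivalently, the smallest k with (A − λI)^k v = 0 for every generalised eigenvector v of λ).

  λ = 4: largest Jordan block has size 2, contributing (x − 4)^2

So m_A(x) = (x - 4)^2 = x^2 - 8*x + 16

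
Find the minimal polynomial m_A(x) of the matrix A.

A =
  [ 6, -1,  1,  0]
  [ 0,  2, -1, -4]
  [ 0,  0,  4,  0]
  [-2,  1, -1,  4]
x^3 - 12*x^2 + 48*x - 64

The characteristic polynomial is χ_A(x) = (x - 4)^4, so the eigenvalues are known. The minimal polynomial is
  m_A(x) = Π_λ (x − λ)^{k_λ}
where k_λ is the size of the *largest* Jordan block for λ (equivalently, the smallest k with (A − λI)^k v = 0 for every generalised eigenvector v of λ).

  λ = 4: largest Jordan block has size 3, contributing (x − 4)^3

So m_A(x) = (x - 4)^3 = x^3 - 12*x^2 + 48*x - 64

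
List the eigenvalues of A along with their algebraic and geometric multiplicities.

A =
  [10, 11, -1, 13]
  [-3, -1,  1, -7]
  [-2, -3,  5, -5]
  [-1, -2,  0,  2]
λ = 4: alg = 4, geom = 2

Step 1 — factor the characteristic polynomial to read off the algebraic multiplicities:
  χ_A(x) = (x - 4)^4

Step 2 — compute geometric multiplicities via the rank-nullity identity g(λ) = n − rank(A − λI):
  rank(A − (4)·I) = 2, so dim ker(A − (4)·I) = n − 2 = 2

Summary:
  λ = 4: algebraic multiplicity = 4, geometric multiplicity = 2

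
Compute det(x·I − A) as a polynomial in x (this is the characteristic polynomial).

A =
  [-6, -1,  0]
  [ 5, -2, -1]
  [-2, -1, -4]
x^3 + 12*x^2 + 48*x + 64

Expanding det(x·I − A) (e.g. by cofactor expansion or by noting that A is similar to its Jordan form J, which has the same characteristic polynomial as A) gives
  χ_A(x) = x^3 + 12*x^2 + 48*x + 64
which factors as (x + 4)^3. The eigenvalues (with algebraic multiplicities) are λ = -4 with multiplicity 3.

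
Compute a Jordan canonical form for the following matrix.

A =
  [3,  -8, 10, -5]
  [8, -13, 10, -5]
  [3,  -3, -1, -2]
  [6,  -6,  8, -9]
J_2(-5) ⊕ J_2(-5)

The characteristic polynomial is
  det(x·I − A) = x^4 + 20*x^3 + 150*x^2 + 500*x + 625 = (x + 5)^4

Eigenvalues and multiplicities (the geometric multiplicity of λ is n − rank(A − λI), which equals the number of Jordan blocks for λ):
  λ = -5: algebraic multiplicity = 4, geometric multiplicity = 2

Determining the block sizes for each eigenvalue:
  λ = -5: with am = 4 and gm = 2, the partition is not yet determined (e.g. several partitions of 4 into 2 parts exist). Let N = A − (-5)·I. Computing rank(N^1) = 2, rank(N^2) = 0; the number of blocks of size ≥ j is rank(N^{j−1}) − rank(N^j), giving [2, 2]. So we have 2 block(s) of size 2 → block sizes [2, 2]

Assembling the blocks gives a Jordan form
J =
  [-5,  1,  0,  0]
  [ 0, -5,  0,  0]
  [ 0,  0, -5,  1]
  [ 0,  0,  0, -5]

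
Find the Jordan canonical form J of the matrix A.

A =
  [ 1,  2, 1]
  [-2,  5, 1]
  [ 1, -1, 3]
J_3(3)

The characteristic polynomial is
  det(x·I − A) = x^3 - 9*x^2 + 27*x - 27 = (x - 3)^3

Eigenvalues and multiplicities (the geometric multiplicity of λ is n − rank(A − λI), which equals the number of Jordan blocks for λ):
  λ = 3: algebraic multiplicity = 3, geometric multiplicity = 1

Determining the block sizes for each eigenvalue:
  λ = 3: one block (gm = 1), so the single block has size am = 3 → block sizes [3]

Assembling the blocks gives a Jordan form
J =
  [3, 1, 0]
  [0, 3, 1]
  [0, 0, 3]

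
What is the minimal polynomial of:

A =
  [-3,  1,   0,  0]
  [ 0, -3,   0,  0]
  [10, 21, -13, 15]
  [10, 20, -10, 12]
x^3 + 4*x^2 - 3*x - 18

The characteristic polynomial is χ_A(x) = (x - 2)*(x + 3)^3, so the eigenvalues are known. The minimal polynomial is
  m_A(x) = Π_λ (x − λ)^{k_λ}
where k_λ is the size of the *largest* Jordan block for λ (equivalently, the smallest k with (A − λI)^k v = 0 for every generalised eigenvector v of λ).

  λ = -3: largest Jordan block has size 2, contributing (x + 3)^2
  λ = 2: largest Jordan block has size 1, contributing (x − 2)

So m_A(x) = (x - 2)*(x + 3)^2 = x^3 + 4*x^2 - 3*x - 18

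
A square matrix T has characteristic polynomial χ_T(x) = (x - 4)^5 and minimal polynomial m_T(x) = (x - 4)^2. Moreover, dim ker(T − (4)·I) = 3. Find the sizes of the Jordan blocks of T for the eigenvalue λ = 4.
Block sizes for λ = 4: [2, 2, 1]

Step 1 — from the characteristic polynomial, algebraic multiplicity of λ = 4 is 5. From dim ker(T − (4)·I) = 3, there are exactly 3 Jordan blocks for λ = 4.
Step 2 — from the minimal polynomial, the factor (x − 4)^2 tells us the largest block for λ = 4 has size 2.
Step 3 — with total size 5, 3 blocks, and largest block 2, the block sizes (in nonincreasing order) are [2, 2, 1].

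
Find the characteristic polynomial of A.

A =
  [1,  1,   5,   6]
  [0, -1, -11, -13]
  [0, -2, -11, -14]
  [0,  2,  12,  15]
x^4 - 4*x^3 + 6*x^2 - 4*x + 1

Expanding det(x·I − A) (e.g. by cofactor expansion or by noting that A is similar to its Jordan form J, which has the same characteristic polynomial as A) gives
  χ_A(x) = x^4 - 4*x^3 + 6*x^2 - 4*x + 1
which factors as (x - 1)^4. The eigenvalues (with algebraic multiplicities) are λ = 1 with multiplicity 4.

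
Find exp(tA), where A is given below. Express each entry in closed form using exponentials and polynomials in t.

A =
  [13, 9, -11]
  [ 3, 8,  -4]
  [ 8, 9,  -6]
e^{tA} =
  [3*t^2*exp(5*t)/2 + 8*t*exp(5*t) + exp(5*t), 9*t*exp(5*t), -3*t^2*exp(5*t)/2 - 11*t*exp(5*t)]
  [t^2*exp(5*t)/2 + 3*t*exp(5*t), 3*t*exp(5*t) + exp(5*t), -t^2*exp(5*t)/2 - 4*t*exp(5*t)]
  [3*t^2*exp(5*t)/2 + 8*t*exp(5*t), 9*t*exp(5*t), -3*t^2*exp(5*t)/2 - 11*t*exp(5*t) + exp(5*t)]

Strategy: write A = P · J · P⁻¹ where J is a Jordan canonical form, so e^{tA} = P · e^{tJ} · P⁻¹, and e^{tJ} can be computed block-by-block.

A has Jordan form
J =
  [5, 1, 0]
  [0, 5, 1]
  [0, 0, 5]
(up to reordering of blocks).

Per-block formulas:
  For a 3×3 Jordan block J_3(5): exp(t · J_3(5)) = e^(5t)·(I + t·N + (t^2/2)·N^2), where N is the 3×3 nilpotent shift.

After assembling e^{tJ} and conjugating by P, we get:

e^{tA} =
  [3*t^2*exp(5*t)/2 + 8*t*exp(5*t) + exp(5*t), 9*t*exp(5*t), -3*t^2*exp(5*t)/2 - 11*t*exp(5*t)]
  [t^2*exp(5*t)/2 + 3*t*exp(5*t), 3*t*exp(5*t) + exp(5*t), -t^2*exp(5*t)/2 - 4*t*exp(5*t)]
  [3*t^2*exp(5*t)/2 + 8*t*exp(5*t), 9*t*exp(5*t), -3*t^2*exp(5*t)/2 - 11*t*exp(5*t) + exp(5*t)]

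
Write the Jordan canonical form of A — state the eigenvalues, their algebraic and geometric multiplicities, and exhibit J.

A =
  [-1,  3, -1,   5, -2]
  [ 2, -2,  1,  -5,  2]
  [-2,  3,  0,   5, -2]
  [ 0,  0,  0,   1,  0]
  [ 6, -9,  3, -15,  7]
J_2(1) ⊕ J_1(1) ⊕ J_1(1) ⊕ J_1(1)

The characteristic polynomial is
  det(x·I − A) = x^5 - 5*x^4 + 10*x^3 - 10*x^2 + 5*x - 1 = (x - 1)^5

Eigenvalues and multiplicities (the geometric multiplicity of λ is n − rank(A − λI), which equals the number of Jordan blocks for λ):
  λ = 1: algebraic multiplicity = 5, geometric multiplicity = 4

Determining the block sizes for each eigenvalue:
  λ = 1: 4 blocks summing to 5 forces exactly one block of size 2 and the rest size 1 → block sizes [2, 1, 1, 1]

Assembling the blocks gives a Jordan form
J =
  [1, 1, 0, 0, 0]
  [0, 1, 0, 0, 0]
  [0, 0, 1, 0, 0]
  [0, 0, 0, 1, 0]
  [0, 0, 0, 0, 1]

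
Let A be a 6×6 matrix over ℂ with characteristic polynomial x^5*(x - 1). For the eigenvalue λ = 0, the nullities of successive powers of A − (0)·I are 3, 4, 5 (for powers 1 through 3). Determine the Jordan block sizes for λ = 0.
Block sizes for λ = 0: [3, 1, 1]

From the dimensions of kernels of powers, the number of Jordan blocks of size at least j is d_j − d_{j−1} where d_j = dim ker(N^j) (with d_0 = 0). Computing the differences gives [3, 1, 1].
The number of blocks of size exactly k is (#blocks of size ≥ k) − (#blocks of size ≥ k + 1), so the partition is: 2 block(s) of size 1, 1 block(s) of size 3.
In nonincreasing order the block sizes are [3, 1, 1].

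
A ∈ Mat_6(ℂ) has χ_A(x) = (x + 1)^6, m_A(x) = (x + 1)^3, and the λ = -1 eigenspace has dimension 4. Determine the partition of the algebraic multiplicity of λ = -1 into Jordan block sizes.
Block sizes for λ = -1: [3, 1, 1, 1]

Step 1 — from the characteristic polynomial, algebraic multiplicity of λ = -1 is 6. From dim ker(A − (-1)·I) = 4, there are exactly 4 Jordan blocks for λ = -1.
Step 2 — from the minimal polynomial, the factor (x + 1)^3 tells us the largest block for λ = -1 has size 3.
Step 3 — with total size 6, 4 blocks, and largest block 3, the block sizes (in nonincreasing order) are [3, 1, 1, 1].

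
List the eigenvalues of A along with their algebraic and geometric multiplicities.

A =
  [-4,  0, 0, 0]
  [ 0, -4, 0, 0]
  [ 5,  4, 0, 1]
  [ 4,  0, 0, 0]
λ = -4: alg = 2, geom = 2; λ = 0: alg = 2, geom = 1

Step 1 — factor the characteristic polynomial to read off the algebraic multiplicities:
  χ_A(x) = x^2*(x + 4)^2

Step 2 — compute geometric multiplicities via the rank-nullity identity g(λ) = n − rank(A − λI):
  rank(A − (-4)·I) = 2, so dim ker(A − (-4)·I) = n − 2 = 2
  rank(A − (0)·I) = 3, so dim ker(A − (0)·I) = n − 3 = 1

Summary:
  λ = -4: algebraic multiplicity = 2, geometric multiplicity = 2
  λ = 0: algebraic multiplicity = 2, geometric multiplicity = 1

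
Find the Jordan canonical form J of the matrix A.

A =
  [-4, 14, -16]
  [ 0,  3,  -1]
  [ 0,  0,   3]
J_1(-4) ⊕ J_2(3)

The characteristic polynomial is
  det(x·I − A) = x^3 - 2*x^2 - 15*x + 36 = (x - 3)^2*(x + 4)

Eigenvalues and multiplicities (the geometric multiplicity of λ is n − rank(A − λI), which equals the number of Jordan blocks for λ):
  λ = -4: algebraic multiplicity = 1, geometric multiplicity = 1
  λ = 3: algebraic multiplicity = 2, geometric multiplicity = 1

Determining the block sizes for each eigenvalue:
  λ = -4: one block (gm = 1), so the single block has size am = 1 → block sizes [1]
  λ = 3: one block (gm = 1), so the single block has size am = 2 → block sizes [2]

Assembling the blocks gives a Jordan form
J =
  [-4, 0, 0]
  [ 0, 3, 1]
  [ 0, 0, 3]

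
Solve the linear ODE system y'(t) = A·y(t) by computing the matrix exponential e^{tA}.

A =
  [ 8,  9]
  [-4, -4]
e^{tA} =
  [6*t*exp(2*t) + exp(2*t), 9*t*exp(2*t)]
  [-4*t*exp(2*t), -6*t*exp(2*t) + exp(2*t)]

Strategy: write A = P · J · P⁻¹ where J is a Jordan canonical form, so e^{tA} = P · e^{tJ} · P⁻¹, and e^{tJ} can be computed block-by-block.

A has Jordan form
J =
  [2, 1]
  [0, 2]
(up to reordering of blocks).

Per-block formulas:
  For a 2×2 Jordan block J_2(2): exp(t · J_2(2)) = e^(2t)·(I + t·N), where N is the 2×2 nilpotent shift.

After assembling e^{tJ} and conjugating by P, we get:

e^{tA} =
  [6*t*exp(2*t) + exp(2*t), 9*t*exp(2*t)]
  [-4*t*exp(2*t), -6*t*exp(2*t) + exp(2*t)]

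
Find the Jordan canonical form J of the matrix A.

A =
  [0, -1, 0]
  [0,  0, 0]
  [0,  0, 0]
J_2(0) ⊕ J_1(0)

The characteristic polynomial is
  det(x·I − A) = x^3

Eigenvalues and multiplicities (the geometric multiplicity of λ is n − rank(A − λI), which equals the number of Jordan blocks for λ):
  λ = 0: algebraic multiplicity = 3, geometric multiplicity = 2

Determining the block sizes for each eigenvalue:
  λ = 0: 2 blocks summing to 3 forces exactly one block of size 2 and the rest size 1 → block sizes [2, 1]

Assembling the blocks gives a Jordan form
J =
  [0, 1, 0]
  [0, 0, 0]
  [0, 0, 0]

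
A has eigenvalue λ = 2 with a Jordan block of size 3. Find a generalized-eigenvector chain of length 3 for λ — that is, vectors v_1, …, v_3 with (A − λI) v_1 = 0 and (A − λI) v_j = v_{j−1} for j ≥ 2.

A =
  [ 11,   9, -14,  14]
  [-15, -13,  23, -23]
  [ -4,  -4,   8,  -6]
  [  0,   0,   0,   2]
A Jordan chain for λ = 2 of length 3:
v_1 = (2, -2, 0, 0)ᵀ
v_2 = (9, -15, -4, 0)ᵀ
v_3 = (1, 0, 0, 0)ᵀ

Let N = A − (2)·I. We want v_3 with N^3 v_3 = 0 but N^2 v_3 ≠ 0; then v_{j-1} := N · v_j for j = 3, …, 2.

Pick v_3 = (1, 0, 0, 0)ᵀ.
Then v_2 = N · v_3 = (9, -15, -4, 0)ᵀ.
Then v_1 = N · v_2 = (2, -2, 0, 0)ᵀ.

Sanity check: (A − (2)·I) v_1 = (0, 0, 0, 0)ᵀ = 0. ✓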